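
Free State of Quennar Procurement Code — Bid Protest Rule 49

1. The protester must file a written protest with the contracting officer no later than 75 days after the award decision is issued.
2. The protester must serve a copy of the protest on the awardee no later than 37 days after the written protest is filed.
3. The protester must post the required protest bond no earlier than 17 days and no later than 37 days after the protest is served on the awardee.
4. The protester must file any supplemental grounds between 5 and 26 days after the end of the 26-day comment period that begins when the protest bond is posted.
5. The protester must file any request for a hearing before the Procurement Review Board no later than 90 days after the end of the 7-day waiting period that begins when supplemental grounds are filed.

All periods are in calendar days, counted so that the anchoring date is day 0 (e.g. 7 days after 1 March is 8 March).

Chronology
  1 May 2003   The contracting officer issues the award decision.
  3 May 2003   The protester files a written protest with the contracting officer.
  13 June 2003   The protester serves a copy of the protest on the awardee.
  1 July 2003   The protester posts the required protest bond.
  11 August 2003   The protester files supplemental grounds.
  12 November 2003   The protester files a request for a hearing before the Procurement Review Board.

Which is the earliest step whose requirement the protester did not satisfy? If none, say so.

Step 2

Step 1 — counting 75 days from 1 May 2003 (when the award decision is issued) gives a deadline of 15 July 2003; done 3 May 2003 — timely.
Step 2 — counting 37 days from 3 May 2003 (when the written protest is filed) gives a deadline of 9 June 2003; 13 June 2003 misses that deadline by 4 days.
That is the first point of non-compliance.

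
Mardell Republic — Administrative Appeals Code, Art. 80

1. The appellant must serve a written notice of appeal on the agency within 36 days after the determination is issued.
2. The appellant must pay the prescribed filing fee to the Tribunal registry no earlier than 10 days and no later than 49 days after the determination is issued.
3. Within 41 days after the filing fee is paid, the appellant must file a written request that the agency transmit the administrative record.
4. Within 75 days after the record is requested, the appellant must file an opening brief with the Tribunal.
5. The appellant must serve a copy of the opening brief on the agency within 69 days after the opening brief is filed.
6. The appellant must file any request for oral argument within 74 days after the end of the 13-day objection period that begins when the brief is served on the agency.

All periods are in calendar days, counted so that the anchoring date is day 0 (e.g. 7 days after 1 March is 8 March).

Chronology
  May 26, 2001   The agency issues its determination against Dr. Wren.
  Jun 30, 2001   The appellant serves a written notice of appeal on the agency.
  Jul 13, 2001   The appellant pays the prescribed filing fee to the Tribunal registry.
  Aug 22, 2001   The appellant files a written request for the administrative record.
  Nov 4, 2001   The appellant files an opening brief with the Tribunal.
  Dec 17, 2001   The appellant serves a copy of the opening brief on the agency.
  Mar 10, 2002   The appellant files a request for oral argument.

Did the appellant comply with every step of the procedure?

Yes

(1) due by May 26, 2001 + 36 days = Jul 1, 2001; completed Jun 30, 2001, before the deadline.
(2) the permitted window runs from May 26, 2001 + 10 = Jun 5, 2001 to May 26, 2001 + 49 = Jul 14, 2001; done Jul 13, 2001 — within the window.
(3) due by Jul 13, 2001 + 41 days = Aug 23, 2001; Aug 22, 2001 is within that limit.
(4) due by Aug 22, 2001 + 75 days = Nov 5, 2001; done Nov 4, 2001 — timely.
(5) due by Nov 4, 2001 + 69 days = Jan 12, 2002; completed Dec 17, 2001, before the deadline.
(6) due by Dec 30, 2001 + 74 days = Mar 14, 2002; completed Mar 10, 2002, before the deadline.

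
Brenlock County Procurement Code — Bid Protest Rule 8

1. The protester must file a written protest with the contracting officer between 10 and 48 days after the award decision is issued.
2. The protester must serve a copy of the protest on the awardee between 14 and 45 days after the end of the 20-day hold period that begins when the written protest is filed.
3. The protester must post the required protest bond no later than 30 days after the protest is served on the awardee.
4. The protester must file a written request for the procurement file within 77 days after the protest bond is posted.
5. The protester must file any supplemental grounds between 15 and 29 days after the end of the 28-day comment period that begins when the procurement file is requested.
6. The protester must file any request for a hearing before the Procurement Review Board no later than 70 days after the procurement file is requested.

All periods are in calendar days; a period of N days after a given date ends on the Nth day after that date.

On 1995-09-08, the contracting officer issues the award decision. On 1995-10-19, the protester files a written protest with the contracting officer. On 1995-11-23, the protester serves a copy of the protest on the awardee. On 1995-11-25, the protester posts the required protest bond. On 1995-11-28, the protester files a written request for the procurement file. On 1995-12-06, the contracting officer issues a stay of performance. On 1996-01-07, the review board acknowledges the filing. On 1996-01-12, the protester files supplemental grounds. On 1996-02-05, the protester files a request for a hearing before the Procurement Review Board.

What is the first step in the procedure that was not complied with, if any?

None — every step was satisfied

Step 1 — 10 and 48 days from 1995-09-08 (when the award decision is issued) are 1995-09-18 and 1995-10-26 respectively; 1995-10-19 falls inside that range.
Step 2 — 14 and 45 days from 1995-11-08 (end of the 20-day hold period, which began when the written protest is filed on 1995-10-19) are 1995-11-22 and 1995-12-23 respectively; done 1995-11-23 — within the window.
Step 3 — counting 30 days from 1995-11-23 (when the protest is served on the awardee) gives a deadline of 1995-12-23; done 1995-11-25 — timely.
Step 4 — counting 77 days from 1995-11-25 (when the protest bond is posted) gives a deadline of 1996-02-10; 1995-11-28 is within that limit.
Step 5 — 15 and 29 days from 1995-12-26 (end of the 28-day comment period, which began when the procurement file is requested on 1995-11-28) are 1996-01-10 and 1996-01-24 respectively; 1996-01-12 falls inside that range.
Step 6 — counting 70 days from 1995-11-28 (when the procurement file is requested) gives a deadline of 1996-02-06; done 1996-02-05 — timely.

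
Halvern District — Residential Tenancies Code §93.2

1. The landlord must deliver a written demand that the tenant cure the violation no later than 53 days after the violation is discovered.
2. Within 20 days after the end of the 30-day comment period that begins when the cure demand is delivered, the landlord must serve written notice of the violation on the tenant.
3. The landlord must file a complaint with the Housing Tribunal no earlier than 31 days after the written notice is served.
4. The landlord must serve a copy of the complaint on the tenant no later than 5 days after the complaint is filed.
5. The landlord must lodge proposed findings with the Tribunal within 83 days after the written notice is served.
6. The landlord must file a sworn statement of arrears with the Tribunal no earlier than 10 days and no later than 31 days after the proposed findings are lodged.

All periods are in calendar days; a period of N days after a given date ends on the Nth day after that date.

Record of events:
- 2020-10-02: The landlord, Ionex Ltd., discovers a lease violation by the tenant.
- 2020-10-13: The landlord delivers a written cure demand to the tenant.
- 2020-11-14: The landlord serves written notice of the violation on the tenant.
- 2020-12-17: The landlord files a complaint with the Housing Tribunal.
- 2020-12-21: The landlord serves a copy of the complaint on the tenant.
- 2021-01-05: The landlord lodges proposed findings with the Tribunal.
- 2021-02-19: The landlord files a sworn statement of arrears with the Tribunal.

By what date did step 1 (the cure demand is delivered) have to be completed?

2020-11-24

Step 1 runs from 2020-10-02, when the violation is discovered. 53 days after 2020-10-02 is 2020-11-24.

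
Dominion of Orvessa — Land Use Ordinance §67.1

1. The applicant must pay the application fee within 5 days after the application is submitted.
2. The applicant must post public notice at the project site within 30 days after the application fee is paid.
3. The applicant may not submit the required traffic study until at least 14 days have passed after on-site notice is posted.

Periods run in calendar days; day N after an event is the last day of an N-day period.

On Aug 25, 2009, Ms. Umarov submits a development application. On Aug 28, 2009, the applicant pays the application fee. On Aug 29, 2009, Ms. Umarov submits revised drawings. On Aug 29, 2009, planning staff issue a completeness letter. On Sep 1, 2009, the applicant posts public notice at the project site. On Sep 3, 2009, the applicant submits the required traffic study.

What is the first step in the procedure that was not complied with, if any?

Step 3

(1) due by Aug 25, 2009 + 5 days = Aug 30, 2009; completed Aug 28, 2009, before the deadline.
(2) due by Aug 28, 2009 + 30 days = Sep 27, 2009; completed Sep 1, 2009, before the deadline.
(3) permitted from Sep 1, 2009 + 14 days = Sep 15, 2009 onward; acted on Sep 3, 2009, 12 days prematurely.
The procedure was therefore not followed at step 3.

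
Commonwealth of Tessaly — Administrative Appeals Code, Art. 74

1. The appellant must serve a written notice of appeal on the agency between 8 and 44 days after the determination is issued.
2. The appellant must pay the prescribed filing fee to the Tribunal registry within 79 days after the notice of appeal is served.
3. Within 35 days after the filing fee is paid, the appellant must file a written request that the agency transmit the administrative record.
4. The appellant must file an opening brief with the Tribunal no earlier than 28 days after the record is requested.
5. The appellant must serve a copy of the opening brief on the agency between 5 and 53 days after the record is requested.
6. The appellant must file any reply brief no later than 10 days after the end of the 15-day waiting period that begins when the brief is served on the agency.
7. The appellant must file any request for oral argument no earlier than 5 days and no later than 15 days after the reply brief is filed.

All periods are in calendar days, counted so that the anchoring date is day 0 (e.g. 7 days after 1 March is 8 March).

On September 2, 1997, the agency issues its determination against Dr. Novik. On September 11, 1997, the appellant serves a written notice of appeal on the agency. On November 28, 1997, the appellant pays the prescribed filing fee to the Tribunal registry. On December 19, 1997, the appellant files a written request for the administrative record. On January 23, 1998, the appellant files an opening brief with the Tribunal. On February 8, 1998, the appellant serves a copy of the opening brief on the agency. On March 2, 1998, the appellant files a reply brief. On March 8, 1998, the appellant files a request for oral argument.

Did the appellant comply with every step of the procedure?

Yes

Step 1 — 8 and 44 days from September 2, 1997 (when the determination is issued) are September 10, 1997 and October 16, 1997 respectively; done September 11, 1997 — within the window.
Step 2 — counting 79 days from September 11, 1997 (when the notice of appeal is served) gives a deadline of November 29, 1997; done November 28, 1997 — timely.
Step 3 — counting 35 days from November 28, 1997 (when the filing fee is paid) gives a deadline of January 2, 1998; done December 19, 1997 — timely.
Step 4 — must wait 28 days from December 19, 1997 (when the record is requested), so not before January 16, 1998; done January 23, 1998 — permitted.
Step 5 — 5 and 53 days from December 19, 1997 (when the record is requested) are December 24, 1997 and February 10, 1998 respectively; February 8, 1998 falls inside that range.
Step 6 — counting 10 days from February 23, 1998 (end of the 15-day waiting period, which began when the brief is served on the agency on February 8, 1998) gives a deadline of March 5, 1998; March 2, 1998 is within that limit.
Step 7 — 5 and 15 days from March 2, 1998 (when the reply brief is filed) are March 7, 1998 and March 17, 1998 respectively; done March 8, 1998, which is between those dates.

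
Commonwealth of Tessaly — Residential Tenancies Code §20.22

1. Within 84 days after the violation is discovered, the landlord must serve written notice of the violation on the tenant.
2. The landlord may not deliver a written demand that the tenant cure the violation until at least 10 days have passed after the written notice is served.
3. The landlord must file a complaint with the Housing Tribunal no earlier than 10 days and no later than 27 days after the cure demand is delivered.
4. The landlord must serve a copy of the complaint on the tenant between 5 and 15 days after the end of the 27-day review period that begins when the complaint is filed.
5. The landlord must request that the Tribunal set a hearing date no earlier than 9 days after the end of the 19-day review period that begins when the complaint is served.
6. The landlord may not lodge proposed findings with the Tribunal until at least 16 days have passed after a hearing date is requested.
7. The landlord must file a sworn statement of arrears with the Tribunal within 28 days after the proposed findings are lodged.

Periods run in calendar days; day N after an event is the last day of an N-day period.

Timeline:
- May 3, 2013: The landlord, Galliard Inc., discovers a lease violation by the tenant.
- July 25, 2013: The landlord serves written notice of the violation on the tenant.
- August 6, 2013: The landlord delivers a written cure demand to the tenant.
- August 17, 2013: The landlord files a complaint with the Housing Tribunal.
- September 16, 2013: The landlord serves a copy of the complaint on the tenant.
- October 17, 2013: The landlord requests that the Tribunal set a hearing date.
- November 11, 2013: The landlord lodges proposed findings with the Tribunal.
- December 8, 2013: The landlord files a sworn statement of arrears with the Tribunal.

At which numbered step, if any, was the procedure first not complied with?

Step 4

Step 1: 84 days after May 3, 2013 (when the violation is discovered) is July 26, 2013; completed July 25, 2013, before the deadline.
Step 2: the earliest permitted date is 10 days after July 25, 2013 (when the written notice is served), i.e. August 4, 2013; done August 6, 2013 — permitted.
Step 3: the window is 10–27 days after August 6, 2013 (when the cure demand is delivered), so August 16, 2013 through September 2, 2013; done August 17, 2013, which is between those dates.
Step 4: the window is 5–15 days after September 13, 2013 (end of the 27-day review period, which began when the complaint is filed on August 17, 2013), so September 18, 2013 through September 28, 2013; done September 16, 2013 — 2 days before the window opened.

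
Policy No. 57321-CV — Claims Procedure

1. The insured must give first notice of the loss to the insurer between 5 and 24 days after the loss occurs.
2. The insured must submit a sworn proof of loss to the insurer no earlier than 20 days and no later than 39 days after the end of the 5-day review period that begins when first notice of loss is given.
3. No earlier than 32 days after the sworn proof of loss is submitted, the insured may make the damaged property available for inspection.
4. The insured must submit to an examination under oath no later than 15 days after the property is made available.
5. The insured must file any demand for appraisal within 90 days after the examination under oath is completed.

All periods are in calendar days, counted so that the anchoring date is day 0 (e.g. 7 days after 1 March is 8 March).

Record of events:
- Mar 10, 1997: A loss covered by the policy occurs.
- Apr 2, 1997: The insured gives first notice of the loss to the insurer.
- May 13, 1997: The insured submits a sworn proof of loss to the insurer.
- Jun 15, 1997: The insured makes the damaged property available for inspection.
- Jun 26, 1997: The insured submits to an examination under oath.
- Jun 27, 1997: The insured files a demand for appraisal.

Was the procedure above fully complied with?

(1) the permitted window runs from Mar 10, 1997 + 5 = Mar 15, 1997 to Mar 10, 1997 + 24 = Apr 3, 1997; Apr 2, 1997 falls inside that range.
(2) the permitted window runs from Apr 7, 1997 + 20 = Apr 27, 1997 to Apr 7, 1997 + 39 = May 16, 1997; May 13, 1997 falls inside that range.
(3) permitted from May 13, 1997 + 32 days = Jun 14, 1997 onward; done Jun 15, 1997, after the minimum wait.
(4) due by Jun 15, 1997 + 15 days = Jun 30, 1997; done Jun 26, 1997 — timely.
(5) due by Jun 26, 1997 + 90 days = Sep 24, 1997; done Jun 27, 1997 — timely.

Yes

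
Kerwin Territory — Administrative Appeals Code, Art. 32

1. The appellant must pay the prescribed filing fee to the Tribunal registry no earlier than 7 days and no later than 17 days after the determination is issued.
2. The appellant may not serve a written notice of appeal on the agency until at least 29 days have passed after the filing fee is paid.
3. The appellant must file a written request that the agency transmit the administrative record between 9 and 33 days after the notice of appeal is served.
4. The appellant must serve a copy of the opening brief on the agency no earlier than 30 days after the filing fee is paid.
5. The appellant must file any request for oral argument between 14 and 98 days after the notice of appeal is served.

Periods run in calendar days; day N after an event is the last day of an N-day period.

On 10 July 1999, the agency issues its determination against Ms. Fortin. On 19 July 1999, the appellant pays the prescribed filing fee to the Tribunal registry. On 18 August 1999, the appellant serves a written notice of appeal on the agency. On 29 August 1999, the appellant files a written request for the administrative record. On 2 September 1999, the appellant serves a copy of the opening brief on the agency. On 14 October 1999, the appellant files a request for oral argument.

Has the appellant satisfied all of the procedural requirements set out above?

Yes

(1) the permitted window runs from 10 July 1999 + 7 = 17 July 1999 to 10 July 1999 + 17 = 27 July 1999; 19 July 1999 falls inside that range.
(2) permitted from 19 July 1999 + 29 days = 17 August 1999 onward; 18 August 1999 is on or after that date.
(3) the permitted window runs from 18 August 1999 + 9 = 27 August 1999 to 18 August 1999 + 33 = 20 September 1999; done 29 August 1999 — within the window.
(4) permitted from 19 July 1999 + 30 days = 18 August 1999 onward; done 2 September 1999, after the minimum wait.
(5) the permitted window runs from 18 August 1999 + 14 = 1 September 1999 to 18 August 1999 + 98 = 24 November 1999; 14 October 1999 falls inside that range.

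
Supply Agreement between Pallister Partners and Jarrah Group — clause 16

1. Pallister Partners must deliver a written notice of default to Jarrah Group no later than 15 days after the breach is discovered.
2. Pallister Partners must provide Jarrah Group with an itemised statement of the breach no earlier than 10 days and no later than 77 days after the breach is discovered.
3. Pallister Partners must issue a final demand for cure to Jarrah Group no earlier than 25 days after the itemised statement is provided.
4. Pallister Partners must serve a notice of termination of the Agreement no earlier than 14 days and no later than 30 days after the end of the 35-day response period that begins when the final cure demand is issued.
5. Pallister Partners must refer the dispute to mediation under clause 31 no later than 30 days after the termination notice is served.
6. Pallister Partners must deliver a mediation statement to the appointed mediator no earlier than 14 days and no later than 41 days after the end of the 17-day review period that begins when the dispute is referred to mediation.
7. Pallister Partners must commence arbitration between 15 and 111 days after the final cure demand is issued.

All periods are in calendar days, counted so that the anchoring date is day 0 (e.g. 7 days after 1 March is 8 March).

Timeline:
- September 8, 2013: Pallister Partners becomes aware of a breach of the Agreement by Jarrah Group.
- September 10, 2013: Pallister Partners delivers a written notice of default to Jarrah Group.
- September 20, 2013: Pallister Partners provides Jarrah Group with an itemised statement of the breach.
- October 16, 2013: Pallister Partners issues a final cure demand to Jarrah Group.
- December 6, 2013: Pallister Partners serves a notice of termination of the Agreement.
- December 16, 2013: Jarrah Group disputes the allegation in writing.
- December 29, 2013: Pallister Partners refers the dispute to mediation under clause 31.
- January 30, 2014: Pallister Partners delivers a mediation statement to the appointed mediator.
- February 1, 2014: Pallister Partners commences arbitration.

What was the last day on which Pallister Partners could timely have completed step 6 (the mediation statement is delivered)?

February 25, 2014

The dispute is referred to mediation on December 29, 2013; the 17-day review period therefore ends January 15, 2014, and step 6 runs from that date. The window is 14–41 days after January 15, 2014; it closes on February 25, 2014.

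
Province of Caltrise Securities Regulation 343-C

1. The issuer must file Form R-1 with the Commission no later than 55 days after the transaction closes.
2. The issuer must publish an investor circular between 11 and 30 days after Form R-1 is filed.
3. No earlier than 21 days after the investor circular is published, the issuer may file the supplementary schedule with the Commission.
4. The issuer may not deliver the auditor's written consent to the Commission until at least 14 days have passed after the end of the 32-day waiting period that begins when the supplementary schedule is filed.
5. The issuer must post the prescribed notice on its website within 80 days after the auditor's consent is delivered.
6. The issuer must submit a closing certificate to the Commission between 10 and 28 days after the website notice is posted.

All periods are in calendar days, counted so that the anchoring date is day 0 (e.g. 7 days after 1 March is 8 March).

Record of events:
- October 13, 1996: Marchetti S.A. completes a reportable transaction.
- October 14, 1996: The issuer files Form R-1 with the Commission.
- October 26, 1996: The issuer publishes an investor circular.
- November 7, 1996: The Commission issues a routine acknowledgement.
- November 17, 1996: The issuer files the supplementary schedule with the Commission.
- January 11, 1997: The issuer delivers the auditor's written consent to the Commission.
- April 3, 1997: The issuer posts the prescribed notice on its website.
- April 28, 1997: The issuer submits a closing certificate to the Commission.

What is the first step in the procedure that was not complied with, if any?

Step 5

(1) due by October 13, 1996 + 55 days = December 7, 1996; October 14, 1996 is within that limit.
(2) the permitted window runs from October 14, 1996 + 11 = October 25, 1996 to October 14, 1996 + 30 = November 13, 1996; October 26, 1996 falls inside that range.
(3) permitted from October 26, 1996 + 21 days = November 16, 1996 onward; done November 17, 1996, after the minimum wait.
(4) permitted from December 19, 1996 + 14 days = January 2, 1997 onward; January 11, 1997 is on or after that date.
(5) due by January 11, 1997 + 80 days = April 1, 1997; April 3, 1997 misses that deadline by 2 days.
The procedure was therefore not followed at step 5.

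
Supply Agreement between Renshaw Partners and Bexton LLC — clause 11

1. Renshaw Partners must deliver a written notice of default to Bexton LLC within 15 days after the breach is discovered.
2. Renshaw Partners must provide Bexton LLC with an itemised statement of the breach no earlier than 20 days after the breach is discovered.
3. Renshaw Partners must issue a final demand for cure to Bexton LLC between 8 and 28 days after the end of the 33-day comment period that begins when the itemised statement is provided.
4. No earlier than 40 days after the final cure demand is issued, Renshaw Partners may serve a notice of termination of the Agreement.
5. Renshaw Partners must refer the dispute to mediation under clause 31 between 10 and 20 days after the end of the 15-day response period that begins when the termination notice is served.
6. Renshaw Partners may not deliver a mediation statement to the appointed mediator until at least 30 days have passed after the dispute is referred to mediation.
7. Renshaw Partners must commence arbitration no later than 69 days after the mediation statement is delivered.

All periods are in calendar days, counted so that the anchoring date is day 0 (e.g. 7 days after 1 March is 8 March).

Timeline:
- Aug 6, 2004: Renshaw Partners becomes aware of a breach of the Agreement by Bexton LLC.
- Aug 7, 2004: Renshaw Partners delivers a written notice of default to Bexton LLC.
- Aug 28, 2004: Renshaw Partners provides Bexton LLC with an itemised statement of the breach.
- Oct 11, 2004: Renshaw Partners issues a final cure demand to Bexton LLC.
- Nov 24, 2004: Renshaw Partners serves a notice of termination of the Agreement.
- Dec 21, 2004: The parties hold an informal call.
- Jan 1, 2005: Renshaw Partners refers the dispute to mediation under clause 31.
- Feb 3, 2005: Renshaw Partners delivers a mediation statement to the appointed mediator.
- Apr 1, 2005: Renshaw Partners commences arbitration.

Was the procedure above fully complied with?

No

(1) due by Aug 6, 2004 + 15 days = Aug 21, 2004; Aug 7, 2004 is within that limit.
(2) permitted from Aug 6, 2004 + 20 days = Aug 26, 2004 onward; done Aug 28, 2004 — permitted.
(3) the permitted window runs from Sep 30, 2004 + 8 = Oct 8, 2004 to Sep 30, 2004 + 28 = Oct 28, 2004; Oct 11, 2004 falls inside that range.
(4) permitted from Oct 11, 2004 + 40 days = Nov 20, 2004 onward; Nov 24, 2004 is on or after that date.
(5) the permitted window runs from Dec 9, 2004 + 10 = Dec 19, 2004 to Dec 9, 2004 + 20 = Dec 29, 2004; done Jan 1, 2005 — 3 days after the window closed.
The analysis stops there.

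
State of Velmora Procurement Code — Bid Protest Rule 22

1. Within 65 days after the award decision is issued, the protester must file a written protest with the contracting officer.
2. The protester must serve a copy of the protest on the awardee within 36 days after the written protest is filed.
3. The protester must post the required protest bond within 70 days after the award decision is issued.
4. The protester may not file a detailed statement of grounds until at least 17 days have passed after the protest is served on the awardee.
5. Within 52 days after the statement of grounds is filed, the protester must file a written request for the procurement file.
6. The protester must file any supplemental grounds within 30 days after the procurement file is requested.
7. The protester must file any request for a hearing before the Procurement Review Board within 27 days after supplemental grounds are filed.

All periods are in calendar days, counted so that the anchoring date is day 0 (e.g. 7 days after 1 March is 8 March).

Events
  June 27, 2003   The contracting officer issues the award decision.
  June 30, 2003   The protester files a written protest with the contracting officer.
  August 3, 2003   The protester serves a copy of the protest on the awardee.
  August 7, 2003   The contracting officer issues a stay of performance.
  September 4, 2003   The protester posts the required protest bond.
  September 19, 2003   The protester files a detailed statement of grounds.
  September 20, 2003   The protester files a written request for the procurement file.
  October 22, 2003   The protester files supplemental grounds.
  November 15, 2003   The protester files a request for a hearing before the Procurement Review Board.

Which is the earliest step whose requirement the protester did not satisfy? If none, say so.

Step 6

Step 1 — counting 65 days from June 27, 2003 (when the award decision is issued) gives a deadline of August 31, 2003; done June 30, 2003 — timely.
Step 2 — counting 36 days from June 30, 2003 (when the written protest is filed) gives a deadline of August 5, 2003; done August 3, 2003 — timely.
Step 3 — counting 70 days from June 27, 2003 (when the award decision is issued) gives a deadline of September 5, 2003; September 4, 2003 is within that limit.
Step 4 — must wait 17 days from August 3, 2003 (when the protest is served on the awardee), so not before August 20, 2003; September 19, 2003 is on or after that date.
Step 5 — counting 52 days from September 19, 2003 (when the statement of grounds is filed) gives a deadline of November 10, 2003; done September 20, 2003 — timely.
Step 6 — counting 30 days from September 20, 2003 (when the procurement file is requested) gives a deadline of October 20, 2003; October 22, 2003 misses that deadline by 2 days.
The procedure was therefore not followed at step 6.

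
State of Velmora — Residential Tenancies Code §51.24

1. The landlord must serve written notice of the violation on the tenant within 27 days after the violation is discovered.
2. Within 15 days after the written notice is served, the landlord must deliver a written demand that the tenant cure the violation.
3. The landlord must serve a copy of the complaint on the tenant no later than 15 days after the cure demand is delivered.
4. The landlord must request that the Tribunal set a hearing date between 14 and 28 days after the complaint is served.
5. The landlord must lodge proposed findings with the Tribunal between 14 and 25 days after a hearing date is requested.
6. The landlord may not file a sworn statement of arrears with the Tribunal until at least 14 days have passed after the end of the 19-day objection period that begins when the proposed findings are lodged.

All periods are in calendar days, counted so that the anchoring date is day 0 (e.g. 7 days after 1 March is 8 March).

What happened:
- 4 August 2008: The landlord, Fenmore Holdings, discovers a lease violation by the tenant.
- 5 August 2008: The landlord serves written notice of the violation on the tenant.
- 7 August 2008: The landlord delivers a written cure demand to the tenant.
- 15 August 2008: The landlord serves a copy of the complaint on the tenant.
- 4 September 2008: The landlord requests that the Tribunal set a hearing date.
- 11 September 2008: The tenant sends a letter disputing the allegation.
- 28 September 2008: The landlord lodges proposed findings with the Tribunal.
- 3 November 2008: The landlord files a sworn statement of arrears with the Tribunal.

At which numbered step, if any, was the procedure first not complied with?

Step 1 — counting 27 days from 4 August 2008 (when the violation is discovered) gives a deadline of 31 August 2008; 5 August 2008 is within that limit.
Step 2 — counting 15 days from 5 August 2008 (when the written notice is served) gives a deadline of 20 August 2008; done 7 August 2008 — timely.
Step 3 — counting 15 days from 7 August 2008 (when the cure demand is delivered) gives a deadline of 22 August 2008; completed 15 August 2008, before the deadline.
Step 4 — 14 and 28 days from 15 August 2008 (when the complaint is served) are 29 August 2008 and 12 September 2008 respectively; done 4 September 2008, which is between those dates.
Step 5 — 14 and 25 days from 4 September 2008 (when a hearing date is requested) are 18 September 2008 and 29 September 2008 respectively; 28 September 2008 falls inside that range.
Step 6 — must wait 14 days from 17 October 2008 (end of the 19-day objection period, which began when the proposed findings are lodged on 28 September 2008), so not before 31 October 2008; 3 November 2008 is on or after that date.

None — every step was satisfied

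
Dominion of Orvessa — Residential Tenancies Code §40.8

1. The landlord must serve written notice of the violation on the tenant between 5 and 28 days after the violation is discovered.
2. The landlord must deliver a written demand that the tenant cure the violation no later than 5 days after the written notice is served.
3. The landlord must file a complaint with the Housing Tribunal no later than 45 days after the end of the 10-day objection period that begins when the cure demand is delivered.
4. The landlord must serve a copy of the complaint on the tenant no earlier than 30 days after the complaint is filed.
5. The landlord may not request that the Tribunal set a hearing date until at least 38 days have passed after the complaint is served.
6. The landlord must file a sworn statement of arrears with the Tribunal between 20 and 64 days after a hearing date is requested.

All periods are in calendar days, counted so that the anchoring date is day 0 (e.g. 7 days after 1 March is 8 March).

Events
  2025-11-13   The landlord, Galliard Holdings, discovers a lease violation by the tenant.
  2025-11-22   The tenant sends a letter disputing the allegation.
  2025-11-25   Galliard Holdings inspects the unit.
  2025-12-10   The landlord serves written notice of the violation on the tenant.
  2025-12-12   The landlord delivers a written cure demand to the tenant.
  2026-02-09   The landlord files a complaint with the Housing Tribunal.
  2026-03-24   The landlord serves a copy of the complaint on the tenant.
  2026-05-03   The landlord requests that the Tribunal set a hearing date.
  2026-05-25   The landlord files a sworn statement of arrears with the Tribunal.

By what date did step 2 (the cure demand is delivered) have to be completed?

Step 2 runs from 2025-12-10, when the written notice is served. 5 days after 2025-12-10 is 2025-12-15.

2025-12-15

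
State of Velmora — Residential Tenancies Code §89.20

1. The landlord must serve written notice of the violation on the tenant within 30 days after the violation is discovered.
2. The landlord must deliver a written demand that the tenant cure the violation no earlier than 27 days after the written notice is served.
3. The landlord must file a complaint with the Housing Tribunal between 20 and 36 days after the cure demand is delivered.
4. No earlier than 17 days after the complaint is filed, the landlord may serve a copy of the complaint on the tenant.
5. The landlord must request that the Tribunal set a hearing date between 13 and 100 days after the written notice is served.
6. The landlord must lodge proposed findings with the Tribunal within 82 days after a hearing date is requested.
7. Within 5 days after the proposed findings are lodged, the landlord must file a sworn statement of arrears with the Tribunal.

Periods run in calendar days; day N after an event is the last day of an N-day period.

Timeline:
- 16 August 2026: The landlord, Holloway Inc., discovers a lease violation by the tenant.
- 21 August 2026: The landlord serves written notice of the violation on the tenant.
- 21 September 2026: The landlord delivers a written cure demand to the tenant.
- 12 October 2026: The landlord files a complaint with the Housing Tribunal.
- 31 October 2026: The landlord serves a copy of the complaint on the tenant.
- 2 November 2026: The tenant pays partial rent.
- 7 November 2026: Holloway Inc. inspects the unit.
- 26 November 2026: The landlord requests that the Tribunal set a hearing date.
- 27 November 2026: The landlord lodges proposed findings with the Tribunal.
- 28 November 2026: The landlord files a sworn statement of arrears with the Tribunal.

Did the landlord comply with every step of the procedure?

Step 1: 30 days after 16 August 2026 (when the violation is discovered) is 15 September 2026; done 21 August 2026 — timely.
Step 2: the earliest permitted date is 27 days after 21 August 2026 (when the written notice is served), i.e. 17 September 2026; done 21 September 2026 — permitted.
Step 3: the window is 20–36 days after 21 September 2026 (when the cure demand is delivered), so 11 October 2026 through 27 October 2026; done 12 October 2026, which is between those dates.
Step 4: the earliest permitted date is 17 days after 12 October 2026 (when the complaint is filed), i.e. 29 October 2026; done 31 October 2026 — permitted.
Step 5: the window is 13–100 days after 21 August 2026 (when the written notice is served), so 3 September 2026 through 29 November 2026; 26 November 2026 falls inside that range.
Step 6: 82 days after 26 November 2026 (when a hearing date is requested) is 16 February 2027; done 27 November 2026 — timely.
Step 7: 5 days after 27 November 2026 (when the proposed findings are lodged) is 2 December 2026; done 28 November 2026 — timely.

Yes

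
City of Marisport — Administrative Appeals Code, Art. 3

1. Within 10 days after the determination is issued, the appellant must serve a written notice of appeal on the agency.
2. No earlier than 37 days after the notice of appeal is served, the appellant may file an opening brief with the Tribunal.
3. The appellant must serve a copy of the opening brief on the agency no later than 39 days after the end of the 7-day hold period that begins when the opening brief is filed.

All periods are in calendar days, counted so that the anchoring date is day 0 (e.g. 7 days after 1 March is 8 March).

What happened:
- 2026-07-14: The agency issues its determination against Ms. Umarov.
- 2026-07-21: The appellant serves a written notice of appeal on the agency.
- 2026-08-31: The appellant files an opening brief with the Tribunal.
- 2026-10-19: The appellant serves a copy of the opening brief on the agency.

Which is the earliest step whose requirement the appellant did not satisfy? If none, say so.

Step 3

(1) due by 2026-07-14 + 10 days = 2026-07-24; completed 2026-07-21, before the deadline.
(2) permitted from 2026-07-21 + 37 days = 2026-08-27 onward; 2026-08-31 is on or after that date.
(3) due by 2026-09-07 + 39 days = 2026-10-16; done 2026-10-19 — 3 days late.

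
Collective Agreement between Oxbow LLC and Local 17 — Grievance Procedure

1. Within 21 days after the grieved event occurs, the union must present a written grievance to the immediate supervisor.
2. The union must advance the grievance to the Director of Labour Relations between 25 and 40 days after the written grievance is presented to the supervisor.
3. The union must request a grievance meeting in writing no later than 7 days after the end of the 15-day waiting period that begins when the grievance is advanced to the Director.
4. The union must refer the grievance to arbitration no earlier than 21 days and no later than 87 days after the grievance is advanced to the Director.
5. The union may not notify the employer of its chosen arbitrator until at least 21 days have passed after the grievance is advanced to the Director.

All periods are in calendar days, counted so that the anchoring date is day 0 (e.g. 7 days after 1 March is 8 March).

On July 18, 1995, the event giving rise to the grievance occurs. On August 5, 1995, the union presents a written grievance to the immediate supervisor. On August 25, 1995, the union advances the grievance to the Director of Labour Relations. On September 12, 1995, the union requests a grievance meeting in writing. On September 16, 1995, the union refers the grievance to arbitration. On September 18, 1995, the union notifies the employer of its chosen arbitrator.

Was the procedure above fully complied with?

No

(1) due by July 18, 1995 + 21 days = August 8, 1995; completed August 5, 1995, before the deadline.
(2) the permitted window runs from August 5, 1995 + 25 = August 30, 1995 to August 5, 1995 + 40 = September 14, 1995; done August 25, 1995 — 5 days before the window opened.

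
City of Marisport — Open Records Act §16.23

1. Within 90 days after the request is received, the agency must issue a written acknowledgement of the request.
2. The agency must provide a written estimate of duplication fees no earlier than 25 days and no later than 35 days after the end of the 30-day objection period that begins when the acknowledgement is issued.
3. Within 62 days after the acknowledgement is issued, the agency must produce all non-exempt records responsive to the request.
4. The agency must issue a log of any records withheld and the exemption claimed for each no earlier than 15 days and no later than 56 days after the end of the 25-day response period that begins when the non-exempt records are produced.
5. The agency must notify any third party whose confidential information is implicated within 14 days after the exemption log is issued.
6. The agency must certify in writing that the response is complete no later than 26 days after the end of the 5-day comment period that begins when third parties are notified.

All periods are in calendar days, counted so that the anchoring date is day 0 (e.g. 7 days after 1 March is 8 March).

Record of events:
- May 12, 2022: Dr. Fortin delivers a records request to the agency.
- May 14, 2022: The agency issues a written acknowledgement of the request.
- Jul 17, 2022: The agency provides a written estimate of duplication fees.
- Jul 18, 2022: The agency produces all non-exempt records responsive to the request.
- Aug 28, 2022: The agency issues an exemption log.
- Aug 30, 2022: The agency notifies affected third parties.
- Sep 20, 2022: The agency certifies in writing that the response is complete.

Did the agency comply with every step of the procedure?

No

Step 1: 90 days after May 12, 2022 (when the request is received) is Aug 10, 2022; completed May 14, 2022, before the deadline.
Step 2: the window is 25–35 days after Jun 13, 2022 (end of the 30-day objection period, which began when the acknowledgement is issued on May 14, 2022), so Jul 8, 2022 through Jul 18, 2022; done Jul 17, 2022, which is between those dates.
Step 3: 62 days after May 14, 2022 (when the acknowledgement is issued) is Jul 15, 2022; done Jul 18, 2022 — 3 days late.
That is the first point of non-compliance.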